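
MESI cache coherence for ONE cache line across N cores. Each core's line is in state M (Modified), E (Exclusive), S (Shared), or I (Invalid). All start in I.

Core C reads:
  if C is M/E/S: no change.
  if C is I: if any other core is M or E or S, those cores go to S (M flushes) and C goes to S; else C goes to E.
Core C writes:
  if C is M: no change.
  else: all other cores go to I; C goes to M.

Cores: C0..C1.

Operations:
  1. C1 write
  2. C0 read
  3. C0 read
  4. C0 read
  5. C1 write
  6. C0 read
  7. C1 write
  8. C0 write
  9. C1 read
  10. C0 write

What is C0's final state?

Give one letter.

Op 1: C1 write [C1 write: invalidate none -> C1=M] -> [I,M]
Op 2: C0 read [C0 read from I: others=['C1=M'] -> C0=S, others downsized to S] -> [S,S]
Op 3: C0 read [C0 read: already in S, no change] -> [S,S]
Op 4: C0 read [C0 read: already in S, no change] -> [S,S]
Op 5: C1 write [C1 write: invalidate ['C0=S'] -> C1=M] -> [I,M]
Op 6: C0 read [C0 read from I: others=['C1=M'] -> C0=S, others downsized to S] -> [S,S]
Op 7: C1 write [C1 write: invalidate ['C0=S'] -> C1=M] -> [I,M]
Op 8: C0 write [C0 write: invalidate ['C1=M'] -> C0=M] -> [M,I]
Op 9: C1 read [C1 read from I: others=['C0=M'] -> C1=S, others downsized to S] -> [S,S]
Op 10: C0 write [C0 write: invalidate ['C1=S'] -> C0=M] -> [M,I]

Answer: M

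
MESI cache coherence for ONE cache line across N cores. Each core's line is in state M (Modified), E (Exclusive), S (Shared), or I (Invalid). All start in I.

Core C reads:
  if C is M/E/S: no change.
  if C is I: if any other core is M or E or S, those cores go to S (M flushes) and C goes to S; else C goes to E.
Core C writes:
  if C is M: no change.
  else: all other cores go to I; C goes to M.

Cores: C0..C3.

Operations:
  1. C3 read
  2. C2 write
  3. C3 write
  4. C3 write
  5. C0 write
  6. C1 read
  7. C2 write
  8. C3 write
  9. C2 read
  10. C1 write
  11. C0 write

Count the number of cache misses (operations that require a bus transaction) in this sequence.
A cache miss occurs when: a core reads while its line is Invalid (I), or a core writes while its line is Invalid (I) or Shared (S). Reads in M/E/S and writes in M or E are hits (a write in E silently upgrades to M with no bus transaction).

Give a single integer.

Op 1: C3 read [C3 read from I: no other sharers -> C3=E (exclusive)] -> [I,I,I,E] [MISS #1: read from I]
Op 2: C2 write [C2 write: invalidate ['C3=E'] -> C2=M] -> [I,I,M,I] [MISS #2: write from I]
Op 3: C3 write [C3 write: invalidate ['C2=M'] -> C3=M] -> [I,I,I,M] [MISS #3: write from I]
Op 4: C3 write [C3 write: already M (modified), no change] -> [I,I,I,M] [hit: write from M]
Op 5: C0 write [C0 write: invalidate ['C3=M'] -> C0=M] -> [M,I,I,I] [MISS #4: write from I]
Op 6: C1 read [C1 read from I: others=['C0=M'] -> C1=S, others downsized to S] -> [S,S,I,I] [MISS #5: read from I]
Op 7: C2 write [C2 write: invalidate ['C0=S', 'C1=S'] -> C2=M] -> [I,I,M,I] [MISS #6: write from I]
Op 8: C3 write [C3 write: invalidate ['C2=M'] -> C3=M] -> [I,I,I,M] [MISS #7: write from I]
Op 9: C2 read [C2 read from I: others=['C3=M'] -> C2=S, others downsized to S] -> [I,I,S,S] [MISS #8: read from I]
Op 10: C1 write [C1 write: invalidate ['C2=S', 'C3=S'] -> C1=M] -> [I,M,I,I] [MISS #9: write from I]
Op 11: C0 write [C0 write: invalidate ['C1=M'] -> C0=M] -> [M,I,I,I] [MISS #10: write from I]

Answer: 10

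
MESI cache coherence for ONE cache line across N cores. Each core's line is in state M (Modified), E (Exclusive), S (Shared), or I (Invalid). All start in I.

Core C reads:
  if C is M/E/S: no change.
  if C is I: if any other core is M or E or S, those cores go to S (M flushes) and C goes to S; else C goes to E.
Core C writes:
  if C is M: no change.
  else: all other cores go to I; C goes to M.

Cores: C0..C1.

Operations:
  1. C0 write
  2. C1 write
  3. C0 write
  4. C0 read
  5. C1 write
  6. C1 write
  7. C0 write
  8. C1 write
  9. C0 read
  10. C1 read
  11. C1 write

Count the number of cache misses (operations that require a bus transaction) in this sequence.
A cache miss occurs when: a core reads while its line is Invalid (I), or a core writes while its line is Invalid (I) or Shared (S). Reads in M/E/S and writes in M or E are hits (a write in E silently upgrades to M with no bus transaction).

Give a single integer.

Answer: 8

Derivation:
Op 1: C0 write [C0 write: invalidate none -> C0=M] -> [M,I] [MISS #1: write from I]
Op 2: C1 write [C1 write: invalidate ['C0=M'] -> C1=M] -> [I,M] [MISS #2: write from I]
Op 3: C0 write [C0 write: invalidate ['C1=M'] -> C0=M] -> [M,I] [MISS #3: write from I]
Op 4: C0 read [C0 read: already in M, no change] -> [M,I] [hit: read from M]
Op 5: C1 write [C1 write: invalidate ['C0=M'] -> C1=M] -> [I,M] [MISS #4: write from I]
Op 6: C1 write [C1 write: already M (modified), no change] -> [I,M] [hit: write from M]
Op 7: C0 write [C0 write: invalidate ['C1=M'] -> C0=M] -> [M,I] [MISS #5: write from I]
Op 8: C1 write [C1 write: invalidate ['C0=M'] -> C1=M] -> [I,M] [MISS #6: write from I]
Op 9: C0 read [C0 read from I: others=['C1=M'] -> C0=S, others downsized to S] -> [S,S] [MISS #7: read from I]
Op 10: C1 read [C1 read: already in S, no change] -> [S,S] [hit: read from S]
Op 11: C1 write [C1 write: invalidate ['C0=S'] -> C1=M] -> [I,M] [MISS #8: write from S]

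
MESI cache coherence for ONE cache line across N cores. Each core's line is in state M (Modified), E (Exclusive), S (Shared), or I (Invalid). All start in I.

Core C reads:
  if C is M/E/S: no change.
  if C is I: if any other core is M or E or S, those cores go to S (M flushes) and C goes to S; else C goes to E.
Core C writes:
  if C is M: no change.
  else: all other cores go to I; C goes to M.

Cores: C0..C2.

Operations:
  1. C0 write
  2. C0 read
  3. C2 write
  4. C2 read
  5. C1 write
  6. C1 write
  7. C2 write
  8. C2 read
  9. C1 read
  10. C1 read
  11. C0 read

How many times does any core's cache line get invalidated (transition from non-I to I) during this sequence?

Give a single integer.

Answer: 3

Derivation:
Op 1: C0 write [C0 write: invalidate none -> C0=M] -> [M,I,I] (invalidations this op: 0; running total: 0)
Op 2: C0 read [C0 read: already in M, no change] -> [M,I,I] (invalidations this op: 0; running total: 0)
Op 3: C2 write [C2 write: invalidate ['C0=M'] -> C2=M] -> [I,I,M] (invalidations this op: 1; running total: 1)
Op 4: C2 read [C2 read: already in M, no change] -> [I,I,M] (invalidations this op: 0; running total: 1)
Op 5: C1 write [C1 write: invalidate ['C2=M'] -> C1=M] -> [I,M,I] (invalidations this op: 1; running total: 2)
Op 6: C1 write [C1 write: already M (modified), no change] -> [I,M,I] (invalidations this op: 0; running total: 2)
Op 7: C2 write [C2 write: invalidate ['C1=M'] -> C2=M] -> [I,I,M] (invalidations this op: 1; running total: 3)
Op 8: C2 read [C2 read: already in M, no change] -> [I,I,M] (invalidations this op: 0; running total: 3)
Op 9: C1 read [C1 read from I: others=['C2=M'] -> C1=S, others downsized to S] -> [I,S,S] (invalidations this op: 0; running total: 3)
Op 10: C1 read [C1 read: already in S, no change] -> [I,S,S] (invalidations this op: 0; running total: 3)
Op 11: C0 read [C0 read from I: others=['C1=S', 'C2=S'] -> C0=S, others downsized to S] -> [S,S,S] (invalidations this op: 0; running total: 3)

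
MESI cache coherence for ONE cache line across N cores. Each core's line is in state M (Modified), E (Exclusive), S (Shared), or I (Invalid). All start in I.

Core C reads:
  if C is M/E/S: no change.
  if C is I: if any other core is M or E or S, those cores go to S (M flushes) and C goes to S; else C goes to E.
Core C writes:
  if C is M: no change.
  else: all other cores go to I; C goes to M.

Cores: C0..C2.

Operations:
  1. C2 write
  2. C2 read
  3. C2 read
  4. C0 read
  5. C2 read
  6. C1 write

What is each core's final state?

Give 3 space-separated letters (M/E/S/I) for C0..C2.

Answer: I M I

Derivation:
Op 1: C2 write [C2 write: invalidate none -> C2=M] -> [I,I,M]
Op 2: C2 read [C2 read: already in M, no change] -> [I,I,M]
Op 3: C2 read [C2 read: already in M, no change] -> [I,I,M]
Op 4: C0 read [C0 read from I: others=['C2=M'] -> C0=S, others downsized to S] -> [S,I,S]
Op 5: C2 read [C2 read: already in S, no change] -> [S,I,S]
Op 6: C1 write [C1 write: invalidate ['C0=S', 'C2=S'] -> C1=M] -> [I,M,I]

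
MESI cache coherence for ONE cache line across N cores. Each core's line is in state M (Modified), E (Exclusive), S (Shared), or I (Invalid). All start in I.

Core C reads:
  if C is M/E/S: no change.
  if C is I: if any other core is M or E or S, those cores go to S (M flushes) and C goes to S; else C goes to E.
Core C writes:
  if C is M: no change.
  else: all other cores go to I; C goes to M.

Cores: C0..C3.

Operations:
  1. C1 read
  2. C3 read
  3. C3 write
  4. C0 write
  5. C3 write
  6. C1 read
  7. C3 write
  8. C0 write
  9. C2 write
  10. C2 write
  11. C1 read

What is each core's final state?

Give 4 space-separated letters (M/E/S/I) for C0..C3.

Op 1: C1 read [C1 read from I: no other sharers -> C1=E (exclusive)] -> [I,E,I,I]
Op 2: C3 read [C3 read from I: others=['C1=E'] -> C3=S, others downsized to S] -> [I,S,I,S]
Op 3: C3 write [C3 write: invalidate ['C1=S'] -> C3=M] -> [I,I,I,M]
Op 4: C0 write [C0 write: invalidate ['C3=M'] -> C0=M] -> [M,I,I,I]
Op 5: C3 write [C3 write: invalidate ['C0=M'] -> C3=M] -> [I,I,I,M]
Op 6: C1 read [C1 read from I: others=['C3=M'] -> C1=S, others downsized to S] -> [I,S,I,S]
Op 7: C3 write [C3 write: invalidate ['C1=S'] -> C3=M] -> [I,I,I,M]
Op 8: C0 write [C0 write: invalidate ['C3=M'] -> C0=M] -> [M,I,I,I]
Op 9: C2 write [C2 write: invalidate ['C0=M'] -> C2=M] -> [I,I,M,I]
Op 10: C2 write [C2 write: already M (modified), no change] -> [I,I,M,I]
Op 11: C1 read [C1 read from I: others=['C2=M'] -> C1=S, others downsized to S] -> [I,S,S,I]

Answer: I S S I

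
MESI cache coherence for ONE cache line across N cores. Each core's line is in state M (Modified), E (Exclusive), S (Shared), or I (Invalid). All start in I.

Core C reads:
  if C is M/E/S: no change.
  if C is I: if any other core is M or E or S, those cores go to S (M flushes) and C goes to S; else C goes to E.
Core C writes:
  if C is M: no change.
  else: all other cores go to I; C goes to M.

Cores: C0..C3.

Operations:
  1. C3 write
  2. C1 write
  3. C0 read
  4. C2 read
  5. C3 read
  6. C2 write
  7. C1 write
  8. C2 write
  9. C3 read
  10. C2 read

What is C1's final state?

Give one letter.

Op 1: C3 write [C3 write: invalidate none -> C3=M] -> [I,I,I,M]
Op 2: C1 write [C1 write: invalidate ['C3=M'] -> C1=M] -> [I,M,I,I]
Op 3: C0 read [C0 read from I: others=['C1=M'] -> C0=S, others downsized to S] -> [S,S,I,I]
Op 4: C2 read [C2 read from I: others=['C0=S', 'C1=S'] -> C2=S, others downsized to S] -> [S,S,S,I]
Op 5: C3 read [C3 read from I: others=['C0=S', 'C1=S', 'C2=S'] -> C3=S, others downsized to S] -> [S,S,S,S]
Op 6: C2 write [C2 write: invalidate ['C0=S', 'C1=S', 'C3=S'] -> C2=M] -> [I,I,M,I]
Op 7: C1 write [C1 write: invalidate ['C2=M'] -> C1=M] -> [I,M,I,I]
Op 8: C2 write [C2 write: invalidate ['C1=M'] -> C2=M] -> [I,I,M,I]
Op 9: C3 read [C3 read from I: others=['C2=M'] -> C3=S, others downsized to S] -> [I,I,S,S]
Op 10: C2 read [C2 read: already in S, no change] -> [I,I,S,S]

Answer: I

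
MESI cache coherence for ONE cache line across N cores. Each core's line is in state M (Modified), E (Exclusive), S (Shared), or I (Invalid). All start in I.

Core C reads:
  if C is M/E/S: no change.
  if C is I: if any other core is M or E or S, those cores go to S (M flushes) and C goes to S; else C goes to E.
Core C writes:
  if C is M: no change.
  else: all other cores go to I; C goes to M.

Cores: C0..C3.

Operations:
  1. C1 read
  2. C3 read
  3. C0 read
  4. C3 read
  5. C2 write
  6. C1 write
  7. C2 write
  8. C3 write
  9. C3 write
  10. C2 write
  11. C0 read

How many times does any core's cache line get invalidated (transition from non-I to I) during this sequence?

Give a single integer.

Op 1: C1 read [C1 read from I: no other sharers -> C1=E (exclusive)] -> [I,E,I,I] (invalidations this op: 0; running total: 0)
Op 2: C3 read [C3 read from I: others=['C1=E'] -> C3=S, others downsized to S] -> [I,S,I,S] (invalidations this op: 0; running total: 0)
Op 3: C0 read [C0 read from I: others=['C1=S', 'C3=S'] -> C0=S, others downsized to S] -> [S,S,I,S] (invalidations this op: 0; running total: 0)
Op 4: C3 read [C3 read: already in S, no change] -> [S,S,I,S] (invalidations this op: 0; running total: 0)
Op 5: C2 write [C2 write: invalidate ['C0=S', 'C1=S', 'C3=S'] -> C2=M] -> [I,I,M,I] (invalidations this op: 3; running total: 3)
Op 6: C1 write [C1 write: invalidate ['C2=M'] -> C1=M] -> [I,M,I,I] (invalidations this op: 1; running total: 4)
Op 7: C2 write [C2 write: invalidate ['C1=M'] -> C2=M] -> [I,I,M,I] (invalidations this op: 1; running total: 5)
Op 8: C3 write [C3 write: invalidate ['C2=M'] -> C3=M] -> [I,I,I,M] (invalidations this op: 1; running total: 6)
Op 9: C3 write [C3 write: already M (modified), no change] -> [I,I,I,M] (invalidations this op: 0; running total: 6)
Op 10: C2 write [C2 write: invalidate ['C3=M'] -> C2=M] -> [I,I,M,I] (invalidations this op: 1; running total: 7)
Op 11: C0 read [C0 read from I: others=['C2=M'] -> C0=S, others downsized to S] -> [S,I,S,I] (invalidations this op: 0; running total: 7)

Answer: 7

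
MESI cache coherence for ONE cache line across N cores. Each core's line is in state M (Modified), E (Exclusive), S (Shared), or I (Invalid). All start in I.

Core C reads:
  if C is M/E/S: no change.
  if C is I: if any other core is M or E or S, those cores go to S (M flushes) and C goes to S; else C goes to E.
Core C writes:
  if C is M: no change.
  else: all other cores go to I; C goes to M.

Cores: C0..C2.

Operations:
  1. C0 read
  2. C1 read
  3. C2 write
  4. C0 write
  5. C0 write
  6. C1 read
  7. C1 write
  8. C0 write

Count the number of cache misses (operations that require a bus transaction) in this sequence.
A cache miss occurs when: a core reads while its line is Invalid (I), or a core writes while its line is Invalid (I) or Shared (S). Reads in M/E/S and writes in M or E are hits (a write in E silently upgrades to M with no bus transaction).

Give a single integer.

Op 1: C0 read [C0 read from I: no other sharers -> C0=E (exclusive)] -> [E,I,I] [MISS #1: read from I]
Op 2: C1 read [C1 read from I: others=['C0=E'] -> C1=S, others downsized to S] -> [S,S,I] [MISS #2: read from I]
Op 3: C2 write [C2 write: invalidate ['C0=S', 'C1=S'] -> C2=M] -> [I,I,M] [MISS #3: write from I]
Op 4: C0 write [C0 write: invalidate ['C2=M'] -> C0=M] -> [M,I,I] [MISS #4: write from I]
Op 5: C0 write [C0 write: already M (modified), no change] -> [M,I,I] [hit: write from M]
Op 6: C1 read [C1 read from I: others=['C0=M'] -> C1=S, others downsized to S] -> [S,S,I] [MISS #5: read from I]
Op 7: C1 write [C1 write: invalidate ['C0=S'] -> C1=M] -> [I,M,I] [MISS #6: write from S]
Op 8: C0 write [C0 write: invalidate ['C1=M'] -> C0=M] -> [M,I,I] [MISS #7: write from I]

Answer: 7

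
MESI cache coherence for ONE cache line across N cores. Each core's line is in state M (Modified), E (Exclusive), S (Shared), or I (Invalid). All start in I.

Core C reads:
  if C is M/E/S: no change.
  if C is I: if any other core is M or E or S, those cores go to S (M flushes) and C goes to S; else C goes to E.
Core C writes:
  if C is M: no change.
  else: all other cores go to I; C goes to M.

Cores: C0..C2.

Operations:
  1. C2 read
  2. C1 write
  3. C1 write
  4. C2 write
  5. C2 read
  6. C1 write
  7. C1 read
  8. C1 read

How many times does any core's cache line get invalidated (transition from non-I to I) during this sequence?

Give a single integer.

Answer: 3

Derivation:
Op 1: C2 read [C2 read from I: no other sharers -> C2=E (exclusive)] -> [I,I,E] (invalidations this op: 0; running total: 0)
Op 2: C1 write [C1 write: invalidate ['C2=E'] -> C1=M] -> [I,M,I] (invalidations this op: 1; running total: 1)
Op 3: C1 write [C1 write: already M (modified), no change] -> [I,M,I] (invalidations this op: 0; running total: 1)
Op 4: C2 write [C2 write: invalidate ['C1=M'] -> C2=M] -> [I,I,M] (invalidations this op: 1; running total: 2)
Op 5: C2 read [C2 read: already in M, no change] -> [I,I,M] (invalidations this op: 0; running total: 2)
Op 6: C1 write [C1 write: invalidate ['C2=M'] -> C1=M] -> [I,M,I] (invalidations this op: 1; running total: 3)
Op 7: C1 read [C1 read: already in M, no change] -> [I,M,I] (invalidations this op: 0; running total: 3)
Op 8: C1 read [C1 read: already in M, no change] -> [I,M,I] (invalidations this op: 0; running total: 3)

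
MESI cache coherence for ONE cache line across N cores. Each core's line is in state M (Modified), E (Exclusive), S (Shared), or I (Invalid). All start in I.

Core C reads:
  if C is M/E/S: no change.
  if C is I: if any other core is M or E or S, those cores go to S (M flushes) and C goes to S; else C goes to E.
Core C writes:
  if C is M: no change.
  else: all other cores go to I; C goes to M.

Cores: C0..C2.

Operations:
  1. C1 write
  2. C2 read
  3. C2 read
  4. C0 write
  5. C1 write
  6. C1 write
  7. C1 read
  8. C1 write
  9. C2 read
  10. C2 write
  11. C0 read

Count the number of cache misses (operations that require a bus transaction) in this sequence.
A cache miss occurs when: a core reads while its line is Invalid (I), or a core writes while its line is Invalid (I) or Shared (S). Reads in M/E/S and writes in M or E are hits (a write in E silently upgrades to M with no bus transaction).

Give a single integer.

Answer: 7

Derivation:
Op 1: C1 write [C1 write: invalidate none -> C1=M] -> [I,M,I] [MISS #1: write from I]
Op 2: C2 read [C2 read from I: others=['C1=M'] -> C2=S, others downsized to S] -> [I,S,S] [MISS #2: read from I]
Op 3: C2 read [C2 read: already in S, no change] -> [I,S,S] [hit: read from S]
Op 4: C0 write [C0 write: invalidate ['C1=S', 'C2=S'] -> C0=M] -> [M,I,I] [MISS #3: write from I]
Op 5: C1 write [C1 write: invalidate ['C0=M'] -> C1=M] -> [I,M,I] [MISS #4: write from I]
Op 6: C1 write [C1 write: already M (modified), no change] -> [I,M,I] [hit: write from M]
Op 7: C1 read [C1 read: already in M, no change] -> [I,M,I] [hit: read from M]
Op 8: C1 write [C1 write: already M (modified), no change] -> [I,M,I] [hit: write from M]
Op 9: C2 read [C2 read from I: others=['C1=M'] -> C2=S, others downsized to S] -> [I,S,S] [MISS #5: read from I]
Op 10: C2 write [C2 write: invalidate ['C1=S'] -> C2=M] -> [I,I,M] [MISS #6: write from S]
Op 11: C0 read [C0 read from I: others=['C2=M'] -> C0=S, others downsized to S] -> [S,I,S] [MISS #7: read from I]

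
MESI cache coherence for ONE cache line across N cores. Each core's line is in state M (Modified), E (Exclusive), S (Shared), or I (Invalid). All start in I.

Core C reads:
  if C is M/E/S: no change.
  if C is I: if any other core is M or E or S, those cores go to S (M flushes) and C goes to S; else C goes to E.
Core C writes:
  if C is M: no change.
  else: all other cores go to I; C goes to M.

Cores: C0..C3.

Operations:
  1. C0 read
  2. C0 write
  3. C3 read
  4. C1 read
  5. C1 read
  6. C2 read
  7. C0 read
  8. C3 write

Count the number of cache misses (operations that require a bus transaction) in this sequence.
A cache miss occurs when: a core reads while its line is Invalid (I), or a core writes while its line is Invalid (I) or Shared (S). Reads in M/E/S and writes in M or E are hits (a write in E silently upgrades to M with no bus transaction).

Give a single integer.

Answer: 5

Derivation:
Op 1: C0 read [C0 read from I: no other sharers -> C0=E (exclusive)] -> [E,I,I,I] [MISS #1: read from I]
Op 2: C0 write [C0 write: invalidate none -> C0=M] -> [M,I,I,I] [hit: write from E is a silent E->M upgrade, no bus transaction]
Op 3: C3 read [C3 read from I: others=['C0=M'] -> C3=S, others downsized to S] -> [S,I,I,S] [MISS #2: read from I]
Op 4: C1 read [C1 read from I: others=['C0=S', 'C3=S'] -> C1=S, others downsized to S] -> [S,S,I,S] [MISS #3: read from I]
Op 5: C1 read [C1 read: already in S, no change] -> [S,S,I,S] [hit: read from S]
Op 6: C2 read [C2 read from I: others=['C0=S', 'C1=S', 'C3=S'] -> C2=S, others downsized to S] -> [S,S,S,S] [MISS #4: read from I]
Op 7: C0 read [C0 read: already in S, no change] -> [S,S,S,S] [hit: read from S]
Op 8: C3 write [C3 write: invalidate ['C0=S', 'C1=S', 'C2=S'] -> C3=M] -> [I,I,I,M] [MISS #5: write from S]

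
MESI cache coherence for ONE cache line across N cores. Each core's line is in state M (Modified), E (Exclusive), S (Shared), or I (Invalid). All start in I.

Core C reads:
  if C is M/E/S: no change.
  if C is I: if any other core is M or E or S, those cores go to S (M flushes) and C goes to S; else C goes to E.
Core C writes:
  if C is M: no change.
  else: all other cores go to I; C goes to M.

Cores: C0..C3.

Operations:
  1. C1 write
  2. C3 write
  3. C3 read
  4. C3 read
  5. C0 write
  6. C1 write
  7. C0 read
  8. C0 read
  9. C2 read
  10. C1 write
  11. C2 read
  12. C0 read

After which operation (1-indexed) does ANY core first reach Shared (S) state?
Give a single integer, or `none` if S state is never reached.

Op 1: C1 write [C1 write: invalidate none -> C1=M] -> [I,M,I,I]
Op 2: C3 write [C3 write: invalidate ['C1=M'] -> C3=M] -> [I,I,I,M]
Op 3: C3 read [C3 read: already in M, no change] -> [I,I,I,M]
Op 4: C3 read [C3 read: already in M, no change] -> [I,I,I,M]
Op 5: C0 write [C0 write: invalidate ['C3=M'] -> C0=M] -> [M,I,I,I]
Op 6: C1 write [C1 write: invalidate ['C0=M'] -> C1=M] -> [I,M,I,I]
Op 7: C0 read [C0 read from I: others=['C1=M'] -> C0=S, others downsized to S] -> [S,S,I,I]
  -> First S state at op 7; remaining ops need not be traced.

Answer: 7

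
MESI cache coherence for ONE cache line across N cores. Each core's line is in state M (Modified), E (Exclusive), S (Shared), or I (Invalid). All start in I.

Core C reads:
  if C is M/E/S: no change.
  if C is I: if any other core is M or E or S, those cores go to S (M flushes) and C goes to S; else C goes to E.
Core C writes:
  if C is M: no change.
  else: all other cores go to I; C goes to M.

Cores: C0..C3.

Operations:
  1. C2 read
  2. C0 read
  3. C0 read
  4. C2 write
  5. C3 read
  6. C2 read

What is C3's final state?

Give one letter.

Op 1: C2 read [C2 read from I: no other sharers -> C2=E (exclusive)] -> [I,I,E,I]
Op 2: C0 read [C0 read from I: others=['C2=E'] -> C0=S, others downsized to S] -> [S,I,S,I]
Op 3: C0 read [C0 read: already in S, no change] -> [S,I,S,I]
Op 4: C2 write [C2 write: invalidate ['C0=S'] -> C2=M] -> [I,I,M,I]
Op 5: C3 read [C3 read from I: others=['C2=M'] -> C3=S, others downsized to S] -> [I,I,S,S]
Op 6: C2 read [C2 read: already in S, no change] -> [I,I,S,S]

Answer: S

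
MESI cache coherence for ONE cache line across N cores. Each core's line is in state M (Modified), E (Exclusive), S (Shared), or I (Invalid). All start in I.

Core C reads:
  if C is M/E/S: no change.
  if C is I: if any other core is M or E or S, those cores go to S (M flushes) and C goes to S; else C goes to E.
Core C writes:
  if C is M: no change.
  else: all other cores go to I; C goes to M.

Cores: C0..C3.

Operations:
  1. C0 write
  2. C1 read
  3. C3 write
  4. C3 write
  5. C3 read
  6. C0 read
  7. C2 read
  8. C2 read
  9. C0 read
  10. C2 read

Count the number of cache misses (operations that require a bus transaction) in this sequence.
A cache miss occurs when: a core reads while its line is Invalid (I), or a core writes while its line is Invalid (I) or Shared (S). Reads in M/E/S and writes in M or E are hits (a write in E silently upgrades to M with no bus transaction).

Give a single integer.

Answer: 5

Derivation:
Op 1: C0 write [C0 write: invalidate none -> C0=M] -> [M,I,I,I] [MISS #1: write from I]
Op 2: C1 read [C1 read from I: others=['C0=M'] -> C1=S, others downsized to S] -> [S,S,I,I] [MISS #2: read from I]
Op 3: C3 write [C3 write: invalidate ['C0=S', 'C1=S'] -> C3=M] -> [I,I,I,M] [MISS #3: write from I]
Op 4: C3 write [C3 write: already M (modified), no change] -> [I,I,I,M] [hit: write from M]
Op 5: C3 read [C3 read: already in M, no change] -> [I,I,I,M] [hit: read from M]
Op 6: C0 read [C0 read from I: others=['C3=M'] -> C0=S, others downsized to S] -> [S,I,I,S] [MISS #4: read from I]
Op 7: C2 read [C2 read from I: others=['C0=S', 'C3=S'] -> C2=S, others downsized to S] -> [S,I,S,S] [MISS #5: read from I]
Op 8: C2 read [C2 read: already in S, no change] -> [S,I,S,S] [hit: read from S]
Op 9: C0 read [C0 read: already in S, no change] -> [S,I,S,S] [hit: read from S]
Op 10: C2 read [C2 read: already in S, no change] -> [S,I,S,S] [hit: read from S]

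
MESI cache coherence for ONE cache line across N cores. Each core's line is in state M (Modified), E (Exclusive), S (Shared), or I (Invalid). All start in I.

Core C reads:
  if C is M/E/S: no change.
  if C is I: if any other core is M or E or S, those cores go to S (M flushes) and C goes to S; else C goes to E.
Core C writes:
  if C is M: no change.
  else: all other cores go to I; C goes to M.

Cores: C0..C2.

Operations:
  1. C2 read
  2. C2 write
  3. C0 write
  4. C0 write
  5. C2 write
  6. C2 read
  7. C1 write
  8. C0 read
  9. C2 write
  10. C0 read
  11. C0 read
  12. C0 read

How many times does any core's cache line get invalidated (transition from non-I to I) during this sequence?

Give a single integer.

Answer: 5

Derivation:
Op 1: C2 read [C2 read from I: no other sharers -> C2=E (exclusive)] -> [I,I,E] (invalidations this op: 0; running total: 0)
Op 2: C2 write [C2 write: invalidate none -> C2=M] -> [I,I,M] (invalidations this op: 0; running total: 0)
Op 3: C0 write [C0 write: invalidate ['C2=M'] -> C0=M] -> [M,I,I] (invalidations this op: 1; running total: 1)
Op 4: C0 write [C0 write: already M (modified), no change] -> [M,I,I] (invalidations this op: 0; running total: 1)
Op 5: C2 write [C2 write: invalidate ['C0=M'] -> C2=M] -> [I,I,M] (invalidations this op: 1; running total: 2)
Op 6: C2 read [C2 read: already in M, no change] -> [I,I,M] (invalidations this op: 0; running total: 2)
Op 7: C1 write [C1 write: invalidate ['C2=M'] -> C1=M] -> [I,M,I] (invalidations this op: 1; running total: 3)
Op 8: C0 read [C0 read from I: others=['C1=M'] -> C0=S, others downsized to S] -> [S,S,I] (invalidations this op: 0; running total: 3)
Op 9: C2 write [C2 write: invalidate ['C0=S', 'C1=S'] -> C2=M] -> [I,I,M] (invalidations this op: 2; running total: 5)
Op 10: C0 read [C0 read from I: others=['C2=M'] -> C0=S, others downsized to S] -> [S,I,S] (invalidations this op: 0; running total: 5)
Op 11: C0 read [C0 read: already in S, no change] -> [S,I,S] (invalidations this op: 0; running total: 5)
Op 12: C0 read [C0 read: already in S, no change] -> [S,I,S] (invalidations this op: 0; running total: 5)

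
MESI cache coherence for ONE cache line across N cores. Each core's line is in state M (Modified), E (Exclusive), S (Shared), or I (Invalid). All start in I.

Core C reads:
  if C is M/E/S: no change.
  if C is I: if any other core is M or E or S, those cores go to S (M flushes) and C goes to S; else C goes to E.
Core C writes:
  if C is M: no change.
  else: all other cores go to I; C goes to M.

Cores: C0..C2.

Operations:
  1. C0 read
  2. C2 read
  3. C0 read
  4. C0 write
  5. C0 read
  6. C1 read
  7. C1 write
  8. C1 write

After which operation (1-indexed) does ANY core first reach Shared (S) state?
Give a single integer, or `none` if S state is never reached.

Answer: 2

Derivation:
Op 1: C0 read [C0 read from I: no other sharers -> C0=E (exclusive)] -> [E,I,I]
Op 2: C2 read [C2 read from I: others=['C0=E'] -> C2=S, others downsized to S] -> [S,I,S]
  -> First S state at op 2; remaining ops need not be traced.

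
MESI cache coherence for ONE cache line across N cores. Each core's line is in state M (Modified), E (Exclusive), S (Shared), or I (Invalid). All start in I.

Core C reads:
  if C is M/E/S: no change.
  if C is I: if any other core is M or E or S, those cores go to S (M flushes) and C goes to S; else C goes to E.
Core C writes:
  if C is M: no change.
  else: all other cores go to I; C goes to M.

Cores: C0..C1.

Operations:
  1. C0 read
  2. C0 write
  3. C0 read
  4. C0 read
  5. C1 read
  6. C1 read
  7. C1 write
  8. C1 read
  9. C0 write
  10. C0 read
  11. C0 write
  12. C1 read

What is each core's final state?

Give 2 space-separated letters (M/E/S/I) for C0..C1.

Answer: S S

Derivation:
Op 1: C0 read [C0 read from I: no other sharers -> C0=E (exclusive)] -> [E,I]
Op 2: C0 write [C0 write: invalidate none -> C0=M] -> [M,I]
Op 3: C0 read [C0 read: already in M, no change] -> [M,I]
Op 4: C0 read [C0 read: already in M, no change] -> [M,I]
Op 5: C1 read [C1 read from I: others=['C0=M'] -> C1=S, others downsized to S] -> [S,S]
Op 6: C1 read [C1 read: already in S, no change] -> [S,S]
Op 7: C1 write [C1 write: invalidate ['C0=S'] -> C1=M] -> [I,M]
Op 8: C1 read [C1 read: already in M, no change] -> [I,M]
Op 9: C0 write [C0 write: invalidate ['C1=M'] -> C0=M] -> [M,I]
Op 10: C0 read [C0 read: already in M, no change] -> [M,I]
Op 11: C0 write [C0 write: already M (modified), no change] -> [M,I]
Op 12: C1 read [C1 read from I: others=['C0=M'] -> C1=S, others downsized to S] -> [S,S]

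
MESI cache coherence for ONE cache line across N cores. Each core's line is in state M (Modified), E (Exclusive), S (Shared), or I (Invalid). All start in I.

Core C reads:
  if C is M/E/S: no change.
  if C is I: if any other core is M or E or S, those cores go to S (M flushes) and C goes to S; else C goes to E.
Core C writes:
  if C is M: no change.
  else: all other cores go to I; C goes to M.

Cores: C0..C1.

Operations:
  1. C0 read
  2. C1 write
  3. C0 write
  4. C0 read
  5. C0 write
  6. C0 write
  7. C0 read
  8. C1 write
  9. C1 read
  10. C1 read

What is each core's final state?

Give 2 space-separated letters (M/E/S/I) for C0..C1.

Op 1: C0 read [C0 read from I: no other sharers -> C0=E (exclusive)] -> [E,I]
Op 2: C1 write [C1 write: invalidate ['C0=E'] -> C1=M] -> [I,M]
Op 3: C0 write [C0 write: invalidate ['C1=M'] -> C0=M] -> [M,I]
Op 4: C0 read [C0 read: already in M, no change] -> [M,I]
Op 5: C0 write [C0 write: already M (modified), no change] -> [M,I]
Op 6: C0 write [C0 write: already M (modified), no change] -> [M,I]
Op 7: C0 read [C0 read: already in M, no change] -> [M,I]
Op 8: C1 write [C1 write: invalidate ['C0=M'] -> C1=M] -> [I,M]
Op 9: C1 read [C1 read: already in M, no change] -> [I,M]
Op 10: C1 read [C1 read: already in M, no change] -> [I,M]

Answer: I M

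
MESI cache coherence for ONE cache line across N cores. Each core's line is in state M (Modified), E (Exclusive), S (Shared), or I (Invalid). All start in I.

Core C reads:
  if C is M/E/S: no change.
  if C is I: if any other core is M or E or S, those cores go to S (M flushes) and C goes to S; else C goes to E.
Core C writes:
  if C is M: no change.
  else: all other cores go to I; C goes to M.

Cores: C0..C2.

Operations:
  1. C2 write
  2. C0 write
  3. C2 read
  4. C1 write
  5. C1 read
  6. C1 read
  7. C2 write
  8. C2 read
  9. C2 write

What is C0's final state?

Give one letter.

Answer: I

Derivation:
Op 1: C2 write [C2 write: invalidate none -> C2=M] -> [I,I,M]
Op 2: C0 write [C0 write: invalidate ['C2=M'] -> C0=M] -> [M,I,I]
Op 3: C2 read [C2 read from I: others=['C0=M'] -> C2=S, others downsized to S] -> [S,I,S]
Op 4: C1 write [C1 write: invalidate ['C0=S', 'C2=S'] -> C1=M] -> [I,M,I]
Op 5: C1 read [C1 read: already in M, no change] -> [I,M,I]
Op 6: C1 read [C1 read: already in M, no change] -> [I,M,I]
Op 7: C2 write [C2 write: invalidate ['C1=M'] -> C2=M] -> [I,I,M]
Op 8: C2 read [C2 read: already in M, no change] -> [I,I,M]
Op 9: C2 write [C2 write: already M (modified), no change] -> [I,I,M]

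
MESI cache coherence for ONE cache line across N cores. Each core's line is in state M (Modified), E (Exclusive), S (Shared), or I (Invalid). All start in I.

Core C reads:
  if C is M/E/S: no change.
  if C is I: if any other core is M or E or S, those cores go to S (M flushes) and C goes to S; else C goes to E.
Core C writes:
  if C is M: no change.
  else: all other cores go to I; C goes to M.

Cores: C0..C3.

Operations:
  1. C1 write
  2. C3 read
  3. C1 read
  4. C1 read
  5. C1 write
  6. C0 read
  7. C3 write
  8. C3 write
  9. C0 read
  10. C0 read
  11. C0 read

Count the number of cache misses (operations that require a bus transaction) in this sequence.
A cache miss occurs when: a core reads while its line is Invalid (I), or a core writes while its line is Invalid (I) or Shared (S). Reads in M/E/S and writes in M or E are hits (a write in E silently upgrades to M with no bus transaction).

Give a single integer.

Answer: 6

Derivation:
Op 1: C1 write [C1 write: invalidate none -> C1=M] -> [I,M,I,I] [MISS #1: write from I]
Op 2: C3 read [C3 read from I: others=['C1=M'] -> C3=S, others downsized to S] -> [I,S,I,S] [MISS #2: read from I]
Op 3: C1 read [C1 read: already in S, no change] -> [I,S,I,S] [hit: read from S]
Op 4: C1 read [C1 read: already in S, no change] -> [I,S,I,S] [hit: read from S]
Op 5: C1 write [C1 write: invalidate ['C3=S'] -> C1=M] -> [I,M,I,I] [MISS #3: write from S]
Op 6: C0 read [C0 read from I: others=['C1=M'] -> C0=S, others downsized to S] -> [S,S,I,I] [MISS #4: read from I]
Op 7: C3 write [C3 write: invalidate ['C0=S', 'C1=S'] -> C3=M] -> [I,I,I,M] [MISS #5: write from I]
Op 8: C3 write [C3 write: already M (modified), no change] -> [I,I,I,M] [hit: write from M]
Op 9: C0 read [C0 read from I: others=['C3=M'] -> C0=S, others downsized to S] -> [S,I,I,S] [MISS #6: read from I]
Op 10: C0 read [C0 read: already in S, no change] -> [S,I,I,S] [hit: read from S]
Op 11: C0 read [C0 read: already in S, no change] -> [S,I,I,S] [hit: read from S]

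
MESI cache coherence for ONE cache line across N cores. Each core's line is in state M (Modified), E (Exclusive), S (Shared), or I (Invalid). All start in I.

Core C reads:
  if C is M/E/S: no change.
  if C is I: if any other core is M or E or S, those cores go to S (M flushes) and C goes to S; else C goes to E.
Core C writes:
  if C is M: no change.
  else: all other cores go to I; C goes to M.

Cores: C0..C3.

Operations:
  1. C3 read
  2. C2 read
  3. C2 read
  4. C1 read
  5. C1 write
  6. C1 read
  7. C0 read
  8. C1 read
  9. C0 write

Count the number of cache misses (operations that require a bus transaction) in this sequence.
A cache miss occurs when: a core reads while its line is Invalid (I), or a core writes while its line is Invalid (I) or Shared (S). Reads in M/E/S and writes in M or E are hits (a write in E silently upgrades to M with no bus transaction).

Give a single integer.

Answer: 6

Derivation:
Op 1: C3 read [C3 read from I: no other sharers -> C3=E (exclusive)] -> [I,I,I,E] [MISS #1: read from I]
Op 2: C2 read [C2 read from I: others=['C3=E'] -> C2=S, others downsized to S] -> [I,I,S,S] [MISS #2: read from I]
Op 3: C2 read [C2 read: already in S, no change] -> [I,I,S,S] [hit: read from S]
Op 4: C1 read [C1 read from I: others=['C2=S', 'C3=S'] -> C1=S, others downsized to S] -> [I,S,S,S] [MISS #3: read from I]
Op 5: C1 write [C1 write: invalidate ['C2=S', 'C3=S'] -> C1=M] -> [I,M,I,I] [MISS #4: write from S]
Op 6: C1 read [C1 read: already in M, no change] -> [I,M,I,I] [hit: read from M]
Op 7: C0 read [C0 read from I: others=['C1=M'] -> C0=S, others downsized to S] -> [S,S,I,I] [MISS #5: read from I]
Op 8: C1 read [C1 read: already in S, no change] -> [S,S,I,I] [hit: read from S]
Op 9: C0 write [C0 write: invalidate ['C1=S'] -> C0=M] -> [M,I,I,I] [MISS #6: write from S]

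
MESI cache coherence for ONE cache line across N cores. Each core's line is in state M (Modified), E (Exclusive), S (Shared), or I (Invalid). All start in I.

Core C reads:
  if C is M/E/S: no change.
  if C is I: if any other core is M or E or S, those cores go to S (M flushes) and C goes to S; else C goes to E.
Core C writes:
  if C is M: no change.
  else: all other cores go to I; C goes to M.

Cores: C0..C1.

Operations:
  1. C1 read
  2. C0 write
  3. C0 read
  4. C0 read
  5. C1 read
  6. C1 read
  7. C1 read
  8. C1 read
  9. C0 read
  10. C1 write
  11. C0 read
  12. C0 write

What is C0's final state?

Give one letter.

Op 1: C1 read [C1 read from I: no other sharers -> C1=E (exclusive)] -> [I,E]
Op 2: C0 write [C0 write: invalidate ['C1=E'] -> C0=M] -> [M,I]
Op 3: C0 read [C0 read: already in M, no change] -> [M,I]
Op 4: C0 read [C0 read: already in M, no change] -> [M,I]
Op 5: C1 read [C1 read from I: others=['C0=M'] -> C1=S, others downsized to S] -> [S,S]
Op 6: C1 read [C1 read: already in S, no change] -> [S,S]
Op 7: C1 read [C1 read: already in S, no change] -> [S,S]
Op 8: C1 read [C1 read: already in S, no change] -> [S,S]
Op 9: C0 read [C0 read: already in S, no change] -> [S,S]
Op 10: C1 write [C1 write: invalidate ['C0=S'] -> C1=M] -> [I,M]
Op 11: C0 read [C0 read from I: others=['C1=M'] -> C0=S, others downsized to S] -> [S,S]
Op 12: C0 write [C0 write: invalidate ['C1=S'] -> C0=M] -> [M,I]

Answer: M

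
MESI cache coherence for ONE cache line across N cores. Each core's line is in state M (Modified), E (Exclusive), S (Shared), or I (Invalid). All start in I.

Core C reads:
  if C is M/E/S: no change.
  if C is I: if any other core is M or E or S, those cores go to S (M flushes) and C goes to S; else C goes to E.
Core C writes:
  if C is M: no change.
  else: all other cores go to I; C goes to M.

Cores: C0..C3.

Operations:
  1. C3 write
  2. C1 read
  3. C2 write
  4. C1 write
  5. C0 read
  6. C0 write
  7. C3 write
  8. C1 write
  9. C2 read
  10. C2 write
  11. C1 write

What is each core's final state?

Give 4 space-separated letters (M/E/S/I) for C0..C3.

Answer: I M I I

Derivation:
Op 1: C3 write [C3 write: invalidate none -> C3=M] -> [I,I,I,M]
Op 2: C1 read [C1 read from I: others=['C3=M'] -> C1=S, others downsized to S] -> [I,S,I,S]
Op 3: C2 write [C2 write: invalidate ['C1=S', 'C3=S'] -> C2=M] -> [I,I,M,I]
Op 4: C1 write [C1 write: invalidate ['C2=M'] -> C1=M] -> [I,M,I,I]
Op 5: C0 read [C0 read from I: others=['C1=M'] -> C0=S, others downsized to S] -> [S,S,I,I]
Op 6: C0 write [C0 write: invalidate ['C1=S'] -> C0=M] -> [M,I,I,I]
Op 7: C3 write [C3 write: invalidate ['C0=M'] -> C3=M] -> [I,I,I,M]
Op 8: C1 write [C1 write: invalidate ['C3=M'] -> C1=M] -> [I,M,I,I]
Op 9: C2 read [C2 read from I: others=['C1=M'] -> C2=S, others downsized to S] -> [I,S,S,I]
Op 10: C2 write [C2 write: invalidate ['C1=S'] -> C2=M] -> [I,I,M,I]
Op 11: C1 write [C1 write: invalidate ['C2=M'] -> C1=M] -> [I,M,I,I]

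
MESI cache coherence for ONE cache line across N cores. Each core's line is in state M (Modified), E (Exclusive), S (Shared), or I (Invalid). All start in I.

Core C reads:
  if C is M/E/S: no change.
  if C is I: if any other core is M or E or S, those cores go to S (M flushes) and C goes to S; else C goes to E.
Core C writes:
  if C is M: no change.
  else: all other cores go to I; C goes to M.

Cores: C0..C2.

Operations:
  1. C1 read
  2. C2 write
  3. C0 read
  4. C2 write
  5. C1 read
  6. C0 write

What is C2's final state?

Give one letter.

Answer: I

Derivation:
Op 1: C1 read [C1 read from I: no other sharers -> C1=E (exclusive)] -> [I,E,I]
Op 2: C2 write [C2 write: invalidate ['C1=E'] -> C2=M] -> [I,I,M]
Op 3: C0 read [C0 read from I: others=['C2=M'] -> C0=S, others downsized to S] -> [S,I,S]
Op 4: C2 write [C2 write: invalidate ['C0=S'] -> C2=M] -> [I,I,M]
Op 5: C1 read [C1 read from I: others=['C2=M'] -> C1=S, others downsized to S] -> [I,S,S]
Op 6: C0 write [C0 write: invalidate ['C1=S', 'C2=S'] -> C0=M] -> [M,I,I]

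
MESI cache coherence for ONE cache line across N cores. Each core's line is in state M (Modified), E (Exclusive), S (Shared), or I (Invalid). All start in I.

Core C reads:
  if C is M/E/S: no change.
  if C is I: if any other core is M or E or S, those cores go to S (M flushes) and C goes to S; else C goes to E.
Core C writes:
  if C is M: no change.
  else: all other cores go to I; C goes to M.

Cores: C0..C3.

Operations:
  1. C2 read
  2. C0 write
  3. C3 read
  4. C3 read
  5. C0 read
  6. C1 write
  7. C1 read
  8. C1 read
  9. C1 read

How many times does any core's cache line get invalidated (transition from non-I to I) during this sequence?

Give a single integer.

Op 1: C2 read [C2 read from I: no other sharers -> C2=E (exclusive)] -> [I,I,E,I] (invalidations this op: 0; running total: 0)
Op 2: C0 write [C0 write: invalidate ['C2=E'] -> C0=M] -> [M,I,I,I] (invalidations this op: 1; running total: 1)
Op 3: C3 read [C3 read from I: others=['C0=M'] -> C3=S, others downsized to S] -> [S,I,I,S] (invalidations this op: 0; running total: 1)
Op 4: C3 read [C3 read: already in S, no change] -> [S,I,I,S] (invalidations this op: 0; running total: 1)
Op 5: C0 read [C0 read: already in S, no change] -> [S,I,I,S] (invalidations this op: 0; running total: 1)
Op 6: C1 write [C1 write: invalidate ['C0=S', 'C3=S'] -> C1=M] -> [I,M,I,I] (invalidations this op: 2; running total: 3)
Op 7: C1 read [C1 read: already in M, no change] -> [I,M,I,I] (invalidations this op: 0; running total: 3)
Op 8: C1 read [C1 read: already in M, no change] -> [I,M,I,I] (invalidations this op: 0; running total: 3)
Op 9: C1 read [C1 read: already in M, no change] -> [I,M,I,I] (invalidations this op: 0; running total: 3)

Answer: 3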